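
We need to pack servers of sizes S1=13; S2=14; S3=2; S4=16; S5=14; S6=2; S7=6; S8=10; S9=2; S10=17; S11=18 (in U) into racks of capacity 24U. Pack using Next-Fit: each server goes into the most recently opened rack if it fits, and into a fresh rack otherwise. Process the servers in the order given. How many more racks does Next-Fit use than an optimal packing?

Next-Fit: [13] [14,2] [16] [14,2,6] [10,2] [17] [18] → 7 racks.
6 servers exceed 12U (half the capacity), and no two of those can share a rack, so at least 6 racks are needed.
An optimal packing achieves that bound: [18,6] [17,2,2,2] [16] [14,10] [14] [13] → 6 racks.
Excess: 7 − 6 = 1.

1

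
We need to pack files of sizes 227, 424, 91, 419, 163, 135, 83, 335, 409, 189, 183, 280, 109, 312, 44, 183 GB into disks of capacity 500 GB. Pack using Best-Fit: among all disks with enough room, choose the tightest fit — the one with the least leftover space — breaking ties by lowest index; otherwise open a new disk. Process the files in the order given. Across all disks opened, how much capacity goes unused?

414

Put 227 GB in disk 1; 273 GB remain.
Put 424 GB in disk 2; 76 GB remain.
Put 91 GB in disk 1; 182 GB remain.
Put 419 GB in disk 3; 81 GB remain.
Put 163 GB in disk 1; 19 GB remain.
Put 135 GB in disk 4; 365 GB remain.
Put 83 GB in disk 4; 282 GB remain.
Put 335 GB in disk 5; 165 GB remain.
Put 409 GB in disk 6; 91 GB remain.
Put 189 GB in disk 4; 93 GB remain.
Put 183 GB in disk 7; 317 GB remain.
Put 280 GB in disk 7; 37 GB remain.
Put 109 GB in disk 5; 56 GB remain.
Put 312 GB in disk 8; 188 GB remain.
Put 44 GB in disk 5; 12 GB remain.
Put 183 GB in disk 8; 5 GB remain.
8 disks × 500 GB = 4000 GB; used 3586 GB; unused 414 GB.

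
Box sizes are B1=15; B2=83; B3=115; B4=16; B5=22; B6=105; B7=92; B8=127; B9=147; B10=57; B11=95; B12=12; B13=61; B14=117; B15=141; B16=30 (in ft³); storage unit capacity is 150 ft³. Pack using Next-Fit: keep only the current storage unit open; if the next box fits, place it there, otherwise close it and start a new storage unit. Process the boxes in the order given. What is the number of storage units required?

12

Put B1 (15 ft³) in storage unit 1; 135 ft³ remain.
Put B2 (83 ft³) in storage unit 1; 52 ft³ remain.
Put B3 (115 ft³) in storage unit 2; 35 ft³ remain.
Put B4 (16 ft³) in storage unit 2; 19 ft³ remain.
Put B5 (22 ft³) in storage unit 3; 128 ft³ remain.
Put B6 (105 ft³) in storage unit 3; 23 ft³ remain.
Put B7 (92 ft³) in storage unit 4; 58 ft³ remain.
Put B8 (127 ft³) in storage unit 5; 23 ft³ remain.
Put B9 (147 ft³) in storage unit 6; 3 ft³ remain.
Put B10 (57 ft³) in storage unit 7; 93 ft³ remain.
Put B11 (95 ft³) in storage unit 8; 55 ft³ remain.
Put B12 (12 ft³) in storage unit 8; 43 ft³ remain.
Put B13 (61 ft³) in storage unit 9; 89 ft³ remain.
Put B14 (117 ft³) in storage unit 10; 33 ft³ remain.
Put B15 (141 ft³) in storage unit 11; 9 ft³ remain.
Put B16 (30 ft³) in storage unit 12; 120 ft³ remain.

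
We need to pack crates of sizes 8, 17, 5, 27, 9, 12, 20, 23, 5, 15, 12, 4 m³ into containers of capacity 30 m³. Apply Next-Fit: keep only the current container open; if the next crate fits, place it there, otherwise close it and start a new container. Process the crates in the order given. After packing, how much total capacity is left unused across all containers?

53

container 1: place 8 m³, 22 m³ left
container 1: place 17 m³, 5 m³ left
container 1: place 5 m³, 0 m³ left
container 2: place 27 m³, 3 m³ left
container 3: place 9 m³, 21 m³ left
container 3: place 12 m³, 9 m³ left
container 4: place 20 m³, 10 m³ left
container 5: place 23 m³, 7 m³ left
container 5: place 5 m³, 2 m³ left
container 6: place 15 m³, 15 m³ left
container 6: place 12 m³, 3 m³ left
container 7: place 4 m³, 26 m³ left
7 containers × 30 m³ = 210 m³; used 157 m³; unused 53 m³.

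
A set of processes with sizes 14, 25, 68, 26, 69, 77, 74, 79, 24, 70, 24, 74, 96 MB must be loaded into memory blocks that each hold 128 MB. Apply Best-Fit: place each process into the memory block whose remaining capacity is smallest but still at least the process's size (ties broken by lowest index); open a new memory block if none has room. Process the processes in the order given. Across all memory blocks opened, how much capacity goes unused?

304

14 MB → memory block 1 (remaining 114 MB)
25 MB → memory block 1 (remaining 89 MB)
68 MB → memory block 1 (remaining 21 MB)
26 MB → memory block 2 (remaining 102 MB)
69 MB → memory block 2 (remaining 33 MB)
77 MB → memory block 3 (remaining 51 MB)
74 MB → memory block 4 (remaining 54 MB)
79 MB → memory block 5 (remaining 49 MB)
24 MB → memory block 2 (remaining 9 MB)
70 MB → memory block 6 (remaining 58 MB)
24 MB → memory block 5 (remaining 25 MB)
74 MB → memory block 7 (remaining 54 MB)
96 MB → memory block 8 (remaining 32 MB)
8 memory blocks × 128 MB = 1024 MB; used 720 MB; unused 304 MB.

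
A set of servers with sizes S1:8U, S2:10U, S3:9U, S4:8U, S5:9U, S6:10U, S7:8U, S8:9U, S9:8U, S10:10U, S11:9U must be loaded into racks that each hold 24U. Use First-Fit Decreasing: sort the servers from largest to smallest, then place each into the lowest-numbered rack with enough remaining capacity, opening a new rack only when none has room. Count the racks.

5

Sorted descending: 10, 10, 10, 9, 9, 9, 9, 8, 8, 8, 8.
Put 10U in rack 1; 14U remain.
Put 10U in rack 1; 4U remain.
Put 10U in rack 2; 14U remain.
Put 9U in rack 2; 5U remain.
Put 9U in rack 3; 15U remain.
Put 9U in rack 3; 6U remain.
Put 9U in rack 4; 15U remain.
Put 8U in rack 4; 7U remain.
Put 8U in rack 5; 16U remain.
Put 8U in rack 5; 8U remain.
Put 8U in rack 5; 0U remain.
Final racks: [10,10] [10,9] [9,9] [9,8] [8,8,8].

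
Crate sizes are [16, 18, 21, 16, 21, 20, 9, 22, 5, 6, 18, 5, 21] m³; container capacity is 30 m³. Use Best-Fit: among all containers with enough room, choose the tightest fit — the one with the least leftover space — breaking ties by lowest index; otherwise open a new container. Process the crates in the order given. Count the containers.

Put 16 m³ in container 1; 14 m³ remain.
Put 18 m³ in container 2; 12 m³ remain.
Put 21 m³ in container 3; 9 m³ remain.
Put 16 m³ in container 4; 14 m³ remain.
Put 21 m³ in container 5; 9 m³ remain.
Put 20 m³ in container 6; 10 m³ remain.
Put 9 m³ in container 3; 0 m³ remain.
Put 22 m³ in container 7; 8 m³ remain.
Put 5 m³ in container 7; 3 m³ remain.
Put 6 m³ in container 5; 3 m³ remain.
Put 18 m³ in container 8; 12 m³ remain.
Put 5 m³ in container 6; 5 m³ remain.
Put 21 m³ in container 9; 9 m³ remain.
Final containers: [16] [18] [21,9] [16] [21,6] [20,5] [22,5] [18] [21].

9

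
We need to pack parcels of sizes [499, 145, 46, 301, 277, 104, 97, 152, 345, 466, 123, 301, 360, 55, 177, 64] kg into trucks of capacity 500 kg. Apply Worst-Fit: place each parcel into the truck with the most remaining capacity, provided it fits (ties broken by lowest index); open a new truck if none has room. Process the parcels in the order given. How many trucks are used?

499 kg → truck 1 (remaining 1 kg)
145 kg → truck 2 (remaining 355 kg)
46 kg → truck 2 (remaining 309 kg)
301 kg → truck 2 (remaining 8 kg)
277 kg → truck 3 (remaining 223 kg)
104 kg → truck 3 (remaining 119 kg)
97 kg → truck 3 (remaining 22 kg)
152 kg → truck 4 (remaining 348 kg)
345 kg → truck 4 (remaining 3 kg)
466 kg → truck 5 (remaining 34 kg)
123 kg → truck 6 (remaining 377 kg)
301 kg → truck 6 (remaining 76 kg)
360 kg → truck 7 (remaining 140 kg)
55 kg → truck 7 (remaining 85 kg)
177 kg → truck 8 (remaining 323 kg)
64 kg → truck 8 (remaining 259 kg)

8 trucks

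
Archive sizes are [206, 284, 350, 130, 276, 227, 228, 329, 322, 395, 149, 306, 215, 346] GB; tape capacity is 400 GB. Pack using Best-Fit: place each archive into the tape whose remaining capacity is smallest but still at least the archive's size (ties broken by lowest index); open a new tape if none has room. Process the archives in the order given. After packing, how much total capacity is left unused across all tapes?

1037

206 GB → tape 1 (remaining 194 GB)
284 GB → tape 2 (remaining 116 GB)
350 GB → tape 3 (remaining 50 GB)
130 GB → tape 1 (remaining 64 GB)
276 GB → tape 4 (remaining 124 GB)
227 GB → tape 5 (remaining 173 GB)
228 GB → tape 6 (remaining 172 GB)
329 GB → tape 7 (remaining 71 GB)
322 GB → tape 8 (remaining 78 GB)
395 GB → tape 9 (remaining 5 GB)
149 GB → tape 6 (remaining 23 GB)
306 GB → tape 10 (remaining 94 GB)
215 GB → tape 11 (remaining 185 GB)
346 GB → tape 12 (remaining 54 GB)
12 tapes × 400 GB = 4800 GB; used 3763 GB; unused 1037 GB.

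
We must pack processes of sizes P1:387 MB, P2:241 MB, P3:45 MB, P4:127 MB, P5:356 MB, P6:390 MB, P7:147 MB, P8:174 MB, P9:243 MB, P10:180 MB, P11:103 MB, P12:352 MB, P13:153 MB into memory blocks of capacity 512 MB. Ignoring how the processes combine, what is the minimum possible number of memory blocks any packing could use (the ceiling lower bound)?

6 memory blocks

Total size = 387 + 241 + 45 + 127 + 356 + 390 + 147 + 174 + 243 + 180 + 103 + 352 + 153 = 2898 MB.
⌈2898 / 512⌉ = 6.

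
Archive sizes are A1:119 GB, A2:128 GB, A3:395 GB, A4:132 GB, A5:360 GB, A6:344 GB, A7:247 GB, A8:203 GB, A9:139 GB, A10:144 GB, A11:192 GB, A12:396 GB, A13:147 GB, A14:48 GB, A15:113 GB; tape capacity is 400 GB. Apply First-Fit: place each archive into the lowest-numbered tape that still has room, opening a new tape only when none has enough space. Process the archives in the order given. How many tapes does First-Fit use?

Put A1 (119 GB) in tape 1; 281 GB remain.
Put A2 (128 GB) in tape 1; 153 GB remain.
Put A3 (395 GB) in tape 2; 5 GB remain.
Put A4 (132 GB) in tape 1; 21 GB remain.
Put A5 (360 GB) in tape 3; 40 GB remain.
Put A6 (344 GB) in tape 4; 56 GB remain.
Put A7 (247 GB) in tape 5; 153 GB remain.
Put A8 (203 GB) in tape 6; 197 GB remain.
Put A9 (139 GB) in tape 5; 14 GB remain.
Put A10 (144 GB) in tape 6; 53 GB remain.
Put A11 (192 GB) in tape 7; 208 GB remain.
Put A12 (396 GB) in tape 8; 4 GB remain.
Put A13 (147 GB) in tape 7; 61 GB remain.
Put A14 (48 GB) in tape 4; 8 GB remain.
Put A15 (113 GB) in tape 9; 287 GB remain.
Final tapes: [119,128,132] [395] [360] [344,48] [247,139] [203,144] [192,147] [396] [113].

9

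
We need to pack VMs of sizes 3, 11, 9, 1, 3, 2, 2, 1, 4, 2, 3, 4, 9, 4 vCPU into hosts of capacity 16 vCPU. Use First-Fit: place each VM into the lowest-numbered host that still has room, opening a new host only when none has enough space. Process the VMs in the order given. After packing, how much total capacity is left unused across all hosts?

host 1: place 3 vCPU, 13 vCPU left
host 1: place 11 vCPU, 2 vCPU left
host 2: place 9 vCPU, 7 vCPU left
host 1: place 1 vCPU, 1 vCPU left
host 2: place 3 vCPU, 4 vCPU left
host 2: place 2 vCPU, 2 vCPU left
host 2: place 2 vCPU, 0 vCPU left
host 1: place 1 vCPU, 0 vCPU left
host 3: place 4 vCPU, 12 vCPU left
host 3: place 2 vCPU, 10 vCPU left
host 3: place 3 vCPU, 7 vCPU left
host 3: place 4 vCPU, 3 vCPU left
host 4: place 9 vCPU, 7 vCPU left
host 4: place 4 vCPU, 3 vCPU left
4 hosts × 16 vCPU = 64 vCPU; used 58 vCPU; unused 6 vCPU.

6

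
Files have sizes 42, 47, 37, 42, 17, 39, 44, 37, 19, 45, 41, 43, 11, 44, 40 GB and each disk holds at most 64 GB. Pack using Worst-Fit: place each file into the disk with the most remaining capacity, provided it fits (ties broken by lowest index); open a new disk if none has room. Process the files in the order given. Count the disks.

Put 42 GB in disk 1; 22 GB remain.
Put 47 GB in disk 2; 17 GB remain.
Put 37 GB in disk 3; 27 GB remain.
Put 42 GB in disk 4; 22 GB remain.
Put 17 GB in disk 3; 10 GB remain.
Put 39 GB in disk 5; 25 GB remain.
Put 44 GB in disk 6; 20 GB remain.
Put 37 GB in disk 7; 27 GB remain.
Put 19 GB in disk 7; 8 GB remain.
Put 45 GB in disk 8; 19 GB remain.
Put 41 GB in disk 9; 23 GB remain.
Put 43 GB in disk 10; 21 GB remain.
Put 11 GB in disk 5; 14 GB remain.
Put 44 GB in disk 11; 20 GB remain.
Put 40 GB in disk 12; 24 GB remain.

12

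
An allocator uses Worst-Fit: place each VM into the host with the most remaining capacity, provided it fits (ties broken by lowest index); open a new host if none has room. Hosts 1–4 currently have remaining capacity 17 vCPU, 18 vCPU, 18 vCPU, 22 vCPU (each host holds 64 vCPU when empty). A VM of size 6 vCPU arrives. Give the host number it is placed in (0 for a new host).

Hosts with room: host 1 (17 vCPU), host 2 (18 vCPU), host 3 (18 vCPU), host 4 (22 vCPU).
Most room is host 4 with 22 vCPU free.

4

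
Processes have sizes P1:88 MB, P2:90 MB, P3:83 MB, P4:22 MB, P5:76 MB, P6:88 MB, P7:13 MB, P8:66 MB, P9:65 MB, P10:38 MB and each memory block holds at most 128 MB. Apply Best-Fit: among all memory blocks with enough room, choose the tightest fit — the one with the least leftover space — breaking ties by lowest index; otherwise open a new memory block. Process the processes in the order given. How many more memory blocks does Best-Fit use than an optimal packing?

Best-Fit: [88,38] [90,22,13] [83] [76] [88] [66] [65] → 7 memory blocks.
7 processes exceed 64 MB (half the capacity), and no two of those can share a memory block, so at least 7 memory blocks are needed.
So 7 is already optimal.

0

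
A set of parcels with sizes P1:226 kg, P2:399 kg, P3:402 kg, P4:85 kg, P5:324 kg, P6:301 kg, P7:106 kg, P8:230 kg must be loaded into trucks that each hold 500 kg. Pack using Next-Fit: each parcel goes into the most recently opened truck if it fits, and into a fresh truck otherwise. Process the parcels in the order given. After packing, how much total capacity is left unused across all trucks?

927

Put P1 (226 kg) in truck 1; 274 kg remain.
Put P2 (399 kg) in truck 2; 101 kg remain.
Put P3 (402 kg) in truck 3; 98 kg remain.
Put P4 (85 kg) in truck 3; 13 kg remain.
Put P5 (324 kg) in truck 4; 176 kg remain.
Put P6 (301 kg) in truck 5; 199 kg remain.
Put P7 (106 kg) in truck 5; 93 kg remain.
Put P8 (230 kg) in truck 6; 270 kg remain.
6 trucks × 500 kg = 3000 kg; used 2073 kg; unused 927 kg.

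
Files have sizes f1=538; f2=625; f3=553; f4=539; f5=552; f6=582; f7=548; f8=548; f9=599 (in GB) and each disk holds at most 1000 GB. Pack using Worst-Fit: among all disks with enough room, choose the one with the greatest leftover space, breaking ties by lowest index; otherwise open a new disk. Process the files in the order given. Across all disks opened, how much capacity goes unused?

f1 (538 GB) → disk 1 (remaining 462 GB)
f2 (625 GB) → disk 2 (remaining 375 GB)
f3 (553 GB) → disk 3 (remaining 447 GB)
f4 (539 GB) → disk 4 (remaining 461 GB)
f5 (552 GB) → disk 5 (remaining 448 GB)
f6 (582 GB) → disk 6 (remaining 418 GB)
f7 (548 GB) → disk 7 (remaining 452 GB)
f8 (548 GB) → disk 8 (remaining 452 GB)
f9 (599 GB) → disk 9 (remaining 401 GB)
9 disks × 1000 GB = 9000 GB; used 5084 GB; unused 3916 GB.

3916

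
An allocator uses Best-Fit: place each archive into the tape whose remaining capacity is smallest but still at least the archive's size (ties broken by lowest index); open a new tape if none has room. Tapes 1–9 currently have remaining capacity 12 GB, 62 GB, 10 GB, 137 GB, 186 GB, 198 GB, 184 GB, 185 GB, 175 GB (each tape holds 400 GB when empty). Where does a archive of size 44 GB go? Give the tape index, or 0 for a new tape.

2

Tapes with room: tape 2 (62 GB), tape 4 (137 GB), tape 5 (186 GB), tape 6 (198 GB), tape 7 (184 GB), tape 8 (185 GB), tape 9 (175 GB).
Tightest fit is tape 2 with 62 GB free.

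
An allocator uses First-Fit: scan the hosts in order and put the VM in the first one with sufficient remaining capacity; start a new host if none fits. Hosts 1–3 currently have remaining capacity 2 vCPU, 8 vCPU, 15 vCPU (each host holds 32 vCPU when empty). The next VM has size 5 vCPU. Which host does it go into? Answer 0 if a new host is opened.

2

Hosts with room: host 2 (8 vCPU), host 3 (15 vCPU).
The first with room is host 2.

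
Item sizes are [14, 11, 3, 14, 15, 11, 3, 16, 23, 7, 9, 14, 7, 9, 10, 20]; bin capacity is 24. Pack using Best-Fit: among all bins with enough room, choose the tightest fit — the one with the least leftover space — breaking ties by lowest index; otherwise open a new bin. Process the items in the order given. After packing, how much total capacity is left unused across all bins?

bin 1: place 14, 10 left
bin 2: place 11, 13 left
bin 1: place 3, 7 left
bin 3: place 14, 10 left
bin 4: place 15, 9 left
bin 2: place 11, 2 left
bin 1: place 3, 4 left
bin 5: place 16, 8 left
bin 6: place 23, 1 left
bin 5: place 7, 1 left
bin 4: place 9, 0 left
bin 7: place 14, 10 left
bin 3: place 7, 3 left
bin 7: place 9, 1 left
bin 8: place 10, 14 left
bin 9: place 20, 4 left
9 bins × 24 = 216; used 186; unused 30.

30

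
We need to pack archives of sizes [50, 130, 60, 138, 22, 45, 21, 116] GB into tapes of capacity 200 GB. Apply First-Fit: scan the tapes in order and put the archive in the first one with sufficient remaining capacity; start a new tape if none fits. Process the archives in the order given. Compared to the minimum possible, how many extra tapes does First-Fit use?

1

First-Fit: [50,130] [60,138] [22,45,21] [116] → 4 tapes.
Total size 582 GB; any packing needs at least ⌈582/200⌉ = 3 tapes.
An optimal packing achieves that bound: [138,60] [130,45,22] [116,50,21] → 3 tapes.
Excess: 4 − 3 = 1.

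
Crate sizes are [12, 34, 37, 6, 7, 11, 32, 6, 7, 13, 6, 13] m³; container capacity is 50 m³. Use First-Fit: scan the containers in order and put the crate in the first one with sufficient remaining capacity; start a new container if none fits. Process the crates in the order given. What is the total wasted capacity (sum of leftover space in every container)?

container 1: place 12 m³, 38 m³ left
container 1: place 34 m³, 4 m³ left
container 2: place 37 m³, 13 m³ left
container 2: place 6 m³, 7 m³ left
container 2: place 7 m³, 0 m³ left
container 3: place 11 m³, 39 m³ left
container 3: place 32 m³, 7 m³ left
container 3: place 6 m³, 1 m³ left
container 4: place 7 m³, 43 m³ left
container 4: place 13 m³, 30 m³ left
container 4: place 6 m³, 24 m³ left
container 4: place 13 m³, 11 m³ left
4 containers × 50 m³ = 200 m³; used 184 m³; unused 16 m³.

16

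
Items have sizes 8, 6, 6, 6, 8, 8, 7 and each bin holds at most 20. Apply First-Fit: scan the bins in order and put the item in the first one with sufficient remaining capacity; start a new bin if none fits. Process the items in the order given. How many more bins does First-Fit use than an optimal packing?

First-Fit: [8,6,6] [6,8] [8,7] → 3 bins.
Total size 49; any packing needs at least ⌈49/20⌉ = 3 bins.
So 3 is already optimal.

0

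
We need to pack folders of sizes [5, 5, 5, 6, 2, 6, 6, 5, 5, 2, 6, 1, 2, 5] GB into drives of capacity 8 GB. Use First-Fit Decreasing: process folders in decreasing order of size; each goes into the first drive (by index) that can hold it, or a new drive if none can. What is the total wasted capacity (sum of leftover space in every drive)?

19

Sorted descending: 6, 6, 6, 6, 5, 5, 5, 5, 5, 5, 2, 2, 2, 1.
Put 6 GB in drive 1; 2 GB remain.
Put 6 GB in drive 2; 2 GB remain.
Put 6 GB in drive 3; 2 GB remain.
Put 6 GB in drive 4; 2 GB remain.
Put 5 GB in drive 5; 3 GB remain.
Put 5 GB in drive 6; 3 GB remain.
Put 5 GB in drive 7; 3 GB remain.
Put 5 GB in drive 8; 3 GB remain.
Put 5 GB in drive 9; 3 GB remain.
Put 5 GB in drive 10; 3 GB remain.
Put 2 GB in drive 1; 0 GB remain.
Put 2 GB in drive 2; 0 GB remain.
Put 2 GB in drive 3; 0 GB remain.
Put 1 GB in drive 4; 1 GB remain.
10 drives × 8 GB = 80 GB; used 61 GB; unused 19 GB.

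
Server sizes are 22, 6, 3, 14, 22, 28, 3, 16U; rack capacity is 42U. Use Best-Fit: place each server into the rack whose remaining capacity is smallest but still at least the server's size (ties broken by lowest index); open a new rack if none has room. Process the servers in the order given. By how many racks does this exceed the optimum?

1

Best-Fit: [22,6,3] [14,22,3] [28] [16] → 4 racks.
Total size 114U; any packing needs at least ⌈114/42⌉ = 3 racks.
An optimal packing achieves that bound: [28,14] [22,16,3] [22,6,3] → 3 racks.
Excess: 4 − 3 = 1.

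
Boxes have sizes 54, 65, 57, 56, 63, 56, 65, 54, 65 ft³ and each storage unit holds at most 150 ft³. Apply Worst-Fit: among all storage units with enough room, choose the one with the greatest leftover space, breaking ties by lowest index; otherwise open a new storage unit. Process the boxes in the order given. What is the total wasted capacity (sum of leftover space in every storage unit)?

54 ft³ → storage unit 1 (remaining 96 ft³)
65 ft³ → storage unit 1 (remaining 31 ft³)
57 ft³ → storage unit 2 (remaining 93 ft³)
56 ft³ → storage unit 2 (remaining 37 ft³)
63 ft³ → storage unit 3 (remaining 87 ft³)
56 ft³ → storage unit 3 (remaining 31 ft³)
65 ft³ → storage unit 4 (remaining 85 ft³)
54 ft³ → storage unit 4 (remaining 31 ft³)
65 ft³ → storage unit 5 (remaining 85 ft³)
5 storage units × 150 ft³ = 750 ft³; used 535 ft³; unused 215 ft³.

215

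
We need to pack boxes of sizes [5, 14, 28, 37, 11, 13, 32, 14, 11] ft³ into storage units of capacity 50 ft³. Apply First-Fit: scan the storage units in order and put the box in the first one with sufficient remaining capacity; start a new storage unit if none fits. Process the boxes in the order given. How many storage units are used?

5 ft³ → storage unit 1 (remaining 45 ft³)
14 ft³ → storage unit 1 (remaining 31 ft³)
28 ft³ → storage unit 1 (remaining 3 ft³)
37 ft³ → storage unit 2 (remaining 13 ft³)
11 ft³ → storage unit 2 (remaining 2 ft³)
13 ft³ → storage unit 3 (remaining 37 ft³)
32 ft³ → storage unit 3 (remaining 5 ft³)
14 ft³ → storage unit 4 (remaining 36 ft³)
11 ft³ → storage unit 4 (remaining 25 ft³)

4 storage units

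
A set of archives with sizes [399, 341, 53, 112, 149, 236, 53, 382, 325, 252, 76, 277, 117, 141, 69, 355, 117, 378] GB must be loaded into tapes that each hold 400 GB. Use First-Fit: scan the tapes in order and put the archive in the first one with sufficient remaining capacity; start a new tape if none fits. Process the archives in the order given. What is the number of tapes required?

10

399 GB → tape 1 (remaining 1 GB)
341 GB → tape 2 (remaining 59 GB)
53 GB → tape 2 (remaining 6 GB)
112 GB → tape 3 (remaining 288 GB)
149 GB → tape 3 (remaining 139 GB)
236 GB → tape 4 (remaining 164 GB)
53 GB → tape 3 (remaining 86 GB)
382 GB → tape 5 (remaining 18 GB)
325 GB → tape 6 (remaining 75 GB)
252 GB → tape 7 (remaining 148 GB)
76 GB → tape 3 (remaining 10 GB)
277 GB → tape 8 (remaining 123 GB)
117 GB → tape 4 (remaining 47 GB)
141 GB → tape 7 (remaining 7 GB)
69 GB → tape 6 (remaining 6 GB)
355 GB → tape 9 (remaining 45 GB)
117 GB → tape 8 (remaining 6 GB)
378 GB → tape 10 (remaining 22 GB)
Final tapes: [399] [341,53] [112,149,53,76] [236,117] [382] [325,69] [252,141] [277,117] [355] [378].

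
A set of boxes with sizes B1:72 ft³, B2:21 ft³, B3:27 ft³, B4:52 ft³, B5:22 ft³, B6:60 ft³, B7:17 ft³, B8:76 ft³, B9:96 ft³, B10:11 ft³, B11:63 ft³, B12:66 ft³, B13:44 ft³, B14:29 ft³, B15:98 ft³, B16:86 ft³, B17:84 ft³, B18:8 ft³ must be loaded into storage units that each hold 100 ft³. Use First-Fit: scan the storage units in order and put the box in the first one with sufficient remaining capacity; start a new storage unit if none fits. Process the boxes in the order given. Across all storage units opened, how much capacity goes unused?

storage unit 1: place B1 (72 ft³), 28 ft³ left
storage unit 1: place B2 (21 ft³), 7 ft³ left
storage unit 2: place B3 (27 ft³), 73 ft³ left
storage unit 2: place B4 (52 ft³), 21 ft³ left
storage unit 3: place B5 (22 ft³), 78 ft³ left
storage unit 3: place B6 (60 ft³), 18 ft³ left
storage unit 2: place B7 (17 ft³), 4 ft³ left
storage unit 4: place B8 (76 ft³), 24 ft³ left
storage unit 5: place B9 (96 ft³), 4 ft³ left
storage unit 3: place B10 (11 ft³), 7 ft³ left
storage unit 6: place B11 (63 ft³), 37 ft³ left
storage unit 7: place B12 (66 ft³), 34 ft³ left
storage unit 8: place B13 (44 ft³), 56 ft³ left
storage unit 6: place B14 (29 ft³), 8 ft³ left
storage unit 9: place B15 (98 ft³), 2 ft³ left
storage unit 10: place B16 (86 ft³), 14 ft³ left
storage unit 11: place B17 (84 ft³), 16 ft³ left
storage unit 4: place B18 (8 ft³), 16 ft³ left
11 storage units × 100 ft³ = 1100 ft³; used 932 ft³; unused 168 ft³.

168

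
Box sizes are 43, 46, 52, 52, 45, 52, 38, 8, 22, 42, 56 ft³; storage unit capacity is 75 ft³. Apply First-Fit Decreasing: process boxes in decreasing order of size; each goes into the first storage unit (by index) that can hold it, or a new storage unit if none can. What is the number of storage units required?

Sorted descending: 56, 52, 52, 52, 46, 45, 43, 42, 38, 22, 8.
Put 56 ft³ in storage unit 1; 19 ft³ remain.
Put 52 ft³ in storage unit 2; 23 ft³ remain.
Put 52 ft³ in storage unit 3; 23 ft³ remain.
Put 52 ft³ in storage unit 4; 23 ft³ remain.
Put 46 ft³ in storage unit 5; 29 ft³ remain.
Put 45 ft³ in storage unit 6; 30 ft³ remain.
Put 43 ft³ in storage unit 7; 32 ft³ remain.
Put 42 ft³ in storage unit 8; 33 ft³ remain.
Put 38 ft³ in storage unit 9; 37 ft³ remain.
Put 22 ft³ in storage unit 2; 1 ft³ remain.
Put 8 ft³ in storage unit 1; 11 ft³ remain.

9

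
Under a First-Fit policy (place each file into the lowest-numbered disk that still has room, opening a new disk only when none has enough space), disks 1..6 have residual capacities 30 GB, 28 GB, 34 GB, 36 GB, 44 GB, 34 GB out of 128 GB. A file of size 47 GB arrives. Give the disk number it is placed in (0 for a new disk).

No disk has ≥ 47 GB free, so a new disk is opened.

0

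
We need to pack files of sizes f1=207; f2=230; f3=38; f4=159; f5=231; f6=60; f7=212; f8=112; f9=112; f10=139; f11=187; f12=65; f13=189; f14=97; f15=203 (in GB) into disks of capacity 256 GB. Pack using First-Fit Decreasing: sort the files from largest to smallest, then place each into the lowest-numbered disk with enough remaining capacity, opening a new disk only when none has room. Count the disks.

10

Sorted descending: 231, 230, 212, 207, 203, 189, 187, 159, 139, 112, 112, 97, 65, 60, 38.
disk 1: place 231 GB, 25 GB left
disk 2: place 230 GB, 26 GB left
disk 3: place 212 GB, 44 GB left
disk 4: place 207 GB, 49 GB left
disk 5: place 203 GB, 53 GB left
disk 6: place 189 GB, 67 GB left
disk 7: place 187 GB, 69 GB left
disk 8: place 159 GB, 97 GB left
disk 9: place 139 GB, 117 GB left
disk 9: place 112 GB, 5 GB left
disk 10: place 112 GB, 144 GB left
disk 8: place 97 GB, 0 GB left
disk 6: place 65 GB, 2 GB left
disk 7: place 60 GB, 9 GB left
disk 3: place 38 GB, 6 GB left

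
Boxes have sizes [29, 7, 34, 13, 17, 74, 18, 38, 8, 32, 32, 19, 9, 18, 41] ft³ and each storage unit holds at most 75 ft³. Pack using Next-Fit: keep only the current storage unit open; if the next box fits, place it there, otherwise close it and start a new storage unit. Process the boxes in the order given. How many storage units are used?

29 ft³ → storage unit 1 (remaining 46 ft³)
7 ft³ → storage unit 1 (remaining 39 ft³)
34 ft³ → storage unit 1 (remaining 5 ft³)
13 ft³ → storage unit 2 (remaining 62 ft³)
17 ft³ → storage unit 2 (remaining 45 ft³)
74 ft³ → storage unit 3 (remaining 1 ft³)
18 ft³ → storage unit 4 (remaining 57 ft³)
38 ft³ → storage unit 4 (remaining 19 ft³)
8 ft³ → storage unit 4 (remaining 11 ft³)
32 ft³ → storage unit 5 (remaining 43 ft³)
32 ft³ → storage unit 5 (remaining 11 ft³)
19 ft³ → storage unit 6 (remaining 56 ft³)
9 ft³ → storage unit 6 (remaining 47 ft³)
18 ft³ → storage unit 6 (remaining 29 ft³)
41 ft³ → storage unit 7 (remaining 34 ft³)

7 storage units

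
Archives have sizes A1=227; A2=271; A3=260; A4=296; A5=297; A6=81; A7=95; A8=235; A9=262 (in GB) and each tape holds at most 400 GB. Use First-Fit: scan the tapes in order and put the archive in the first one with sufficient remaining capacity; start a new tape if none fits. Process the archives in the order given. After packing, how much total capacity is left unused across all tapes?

A1 (227 GB) → tape 1 (remaining 173 GB)
A2 (271 GB) → tape 2 (remaining 129 GB)
A3 (260 GB) → tape 3 (remaining 140 GB)
A4 (296 GB) → tape 4 (remaining 104 GB)
A5 (297 GB) → tape 5 (remaining 103 GB)
A6 (81 GB) → tape 1 (remaining 92 GB)
A7 (95 GB) → tape 2 (remaining 34 GB)
A8 (235 GB) → tape 6 (remaining 165 GB)
A9 (262 GB) → tape 7 (remaining 138 GB)
7 tapes × 400 GB = 2800 GB; used 2024 GB; unused 776 GB.

776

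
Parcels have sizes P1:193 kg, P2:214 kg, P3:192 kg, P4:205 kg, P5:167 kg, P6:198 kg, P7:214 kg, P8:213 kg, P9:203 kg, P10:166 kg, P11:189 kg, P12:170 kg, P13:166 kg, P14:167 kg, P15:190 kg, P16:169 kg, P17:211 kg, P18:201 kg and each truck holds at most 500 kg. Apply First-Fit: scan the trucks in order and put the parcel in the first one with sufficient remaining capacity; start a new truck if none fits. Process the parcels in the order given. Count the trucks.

Put P1 (193 kg) in truck 1; 307 kg remain.
Put P2 (214 kg) in truck 1; 93 kg remain.
Put P3 (192 kg) in truck 2; 308 kg remain.
Put P4 (205 kg) in truck 2; 103 kg remain.
Put P5 (167 kg) in truck 3; 333 kg remain.
Put P6 (198 kg) in truck 3; 135 kg remain.
Put P7 (214 kg) in truck 4; 286 kg remain.
Put P8 (213 kg) in truck 4; 73 kg remain.
Put P9 (203 kg) in truck 5; 297 kg remain.
Put P10 (166 kg) in truck 5; 131 kg remain.
Put P11 (189 kg) in truck 6; 311 kg remain.
Put P12 (170 kg) in truck 6; 141 kg remain.
Put P13 (166 kg) in truck 7; 334 kg remain.
Put P14 (167 kg) in truck 7; 167 kg remain.
Put P15 (190 kg) in truck 8; 310 kg remain.
Put P16 (169 kg) in truck 8; 141 kg remain.
Put P17 (211 kg) in truck 9; 289 kg remain.
Put P18 (201 kg) in truck 9; 88 kg remain.

9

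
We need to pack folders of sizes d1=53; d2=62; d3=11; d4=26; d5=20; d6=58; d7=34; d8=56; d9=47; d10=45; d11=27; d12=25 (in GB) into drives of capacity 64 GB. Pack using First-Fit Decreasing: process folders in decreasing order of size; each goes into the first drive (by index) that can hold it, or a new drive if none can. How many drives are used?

Sorted descending: 62, 58, 56, 53, 47, 45, 34, 27, 26, 25, 20, 11.
62 GB → drive 1 (remaining 2 GB)
58 GB → drive 2 (remaining 6 GB)
56 GB → drive 3 (remaining 8 GB)
53 GB → drive 4 (remaining 11 GB)
47 GB → drive 5 (remaining 17 GB)
45 GB → drive 6 (remaining 19 GB)
34 GB → drive 7 (remaining 30 GB)
27 GB → drive 7 (remaining 3 GB)
26 GB → drive 8 (remaining 38 GB)
25 GB → drive 8 (remaining 13 GB)
20 GB → drive 9 (remaining 44 GB)
11 GB → drive 4 (remaining 0 GB)
Final drives: [62] [58] [56] [53,11] [47] [45] [34,27] [26,25] [20].

9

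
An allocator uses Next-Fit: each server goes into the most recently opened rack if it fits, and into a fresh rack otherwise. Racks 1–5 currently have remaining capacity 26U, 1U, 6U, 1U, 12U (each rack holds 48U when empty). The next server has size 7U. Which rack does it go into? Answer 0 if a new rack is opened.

5

Next-Fit only looks at rack 5, which has 12U free.
7U fits there.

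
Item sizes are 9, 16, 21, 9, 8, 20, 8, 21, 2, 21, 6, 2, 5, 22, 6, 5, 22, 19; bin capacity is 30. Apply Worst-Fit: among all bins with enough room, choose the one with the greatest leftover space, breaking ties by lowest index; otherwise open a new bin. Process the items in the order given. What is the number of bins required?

Put 9 in bin 1; 21 remain.
Put 16 in bin 1; 5 remain.
Put 21 in bin 2; 9 remain.
Put 9 in bin 2; 0 remain.
Put 8 in bin 3; 22 remain.
Put 20 in bin 3; 2 remain.
Put 8 in bin 4; 22 remain.
Put 21 in bin 4; 1 remain.
Put 2 in bin 1; 3 remain.
Put 21 in bin 5; 9 remain.
Put 6 in bin 5; 3 remain.
Put 2 in bin 1; 1 remain.
Put 5 in bin 6; 25 remain.
Put 22 in bin 6; 3 remain.
Put 6 in bin 7; 24 remain.
Put 5 in bin 7; 19 remain.
Put 22 in bin 8; 8 remain.
Put 19 in bin 7; 0 remain.
Final bins: [9,16,2,2] [21,9] [8,20] [8,21] [21,6] [5,22] [6,5,19] [22].

8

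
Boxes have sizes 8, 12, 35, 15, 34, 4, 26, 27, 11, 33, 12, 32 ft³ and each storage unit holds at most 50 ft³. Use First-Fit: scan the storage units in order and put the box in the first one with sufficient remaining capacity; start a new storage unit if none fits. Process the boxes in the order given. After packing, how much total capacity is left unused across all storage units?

101

Put 8 ft³ in storage unit 1; 42 ft³ remain.
Put 12 ft³ in storage unit 1; 30 ft³ remain.
Put 35 ft³ in storage unit 2; 15 ft³ remain.
Put 15 ft³ in storage unit 1; 15 ft³ remain.
Put 34 ft³ in storage unit 3; 16 ft³ remain.
Put 4 ft³ in storage unit 1; 11 ft³ remain.
Put 26 ft³ in storage unit 4; 24 ft³ remain.
Put 27 ft³ in storage unit 5; 23 ft³ remain.
Put 11 ft³ in storage unit 1; 0 ft³ remain.
Put 33 ft³ in storage unit 6; 17 ft³ remain.
Put 12 ft³ in storage unit 2; 3 ft³ remain.
Put 32 ft³ in storage unit 7; 18 ft³ remain.
7 storage units × 50 ft³ = 350 ft³; used 249 ft³; unused 101 ft³.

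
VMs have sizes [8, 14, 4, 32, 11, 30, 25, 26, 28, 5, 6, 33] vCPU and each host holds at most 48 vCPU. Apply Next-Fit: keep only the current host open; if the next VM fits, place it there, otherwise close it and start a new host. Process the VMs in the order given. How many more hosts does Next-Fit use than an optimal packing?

Next-Fit: [8,14,4] [32,11] [30] [25] [26] [28,5,6] [33] → 7 hosts.
6 VMs exceed 24 vCPU (half the capacity), and no two of those can share a host, so at least 6 hosts are needed.
An optimal packing achieves that bound: [33,14] [32,11,5] [30,8,6,4] [28] [26] [25] → 6 hosts.
Excess: 7 − 6 = 1.

1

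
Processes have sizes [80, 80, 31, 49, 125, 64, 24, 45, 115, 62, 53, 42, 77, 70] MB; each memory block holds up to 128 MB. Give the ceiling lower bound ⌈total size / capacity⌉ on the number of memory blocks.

8 memory blocks

Total size = 80 + 80 + 31 + 49 + 125 + 64 + 24 + 45 + 115 + 62 + 53 + 42 + 77 + 70 = 917 MB.
⌈917 / 128⌉ = 8.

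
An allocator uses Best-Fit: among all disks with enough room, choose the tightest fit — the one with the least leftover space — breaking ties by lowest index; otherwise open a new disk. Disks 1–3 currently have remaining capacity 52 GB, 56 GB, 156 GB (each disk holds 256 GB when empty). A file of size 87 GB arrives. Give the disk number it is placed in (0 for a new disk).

3

Disks with room: disk 3 (156 GB).
Tightest fit is disk 3 with 156 GB free.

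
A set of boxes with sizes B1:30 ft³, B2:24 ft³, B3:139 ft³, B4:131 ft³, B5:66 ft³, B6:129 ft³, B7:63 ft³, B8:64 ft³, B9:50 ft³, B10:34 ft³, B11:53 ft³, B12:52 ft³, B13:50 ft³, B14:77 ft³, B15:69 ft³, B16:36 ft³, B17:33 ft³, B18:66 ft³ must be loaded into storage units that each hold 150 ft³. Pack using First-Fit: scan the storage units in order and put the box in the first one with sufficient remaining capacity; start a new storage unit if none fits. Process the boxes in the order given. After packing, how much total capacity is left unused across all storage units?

184

B1 (30 ft³) → storage unit 1 (remaining 120 ft³)
B2 (24 ft³) → storage unit 1 (remaining 96 ft³)
B3 (139 ft³) → storage unit 2 (remaining 11 ft³)
B4 (131 ft³) → storage unit 3 (remaining 19 ft³)
B5 (66 ft³) → storage unit 1 (remaining 30 ft³)
B6 (129 ft³) → storage unit 4 (remaining 21 ft³)
B7 (63 ft³) → storage unit 5 (remaining 87 ft³)
B8 (64 ft³) → storage unit 5 (remaining 23 ft³)
B9 (50 ft³) → storage unit 6 (remaining 100 ft³)
B10 (34 ft³) → storage unit 6 (remaining 66 ft³)
B11 (53 ft³) → storage unit 6 (remaining 13 ft³)
B12 (52 ft³) → storage unit 7 (remaining 98 ft³)
B13 (50 ft³) → storage unit 7 (remaining 48 ft³)
B14 (77 ft³) → storage unit 8 (remaining 73 ft³)
B15 (69 ft³) → storage unit 8 (remaining 4 ft³)
B16 (36 ft³) → storage unit 7 (remaining 12 ft³)
B17 (33 ft³) → storage unit 9 (remaining 117 ft³)
B18 (66 ft³) → storage unit 9 (remaining 51 ft³)
9 storage units × 150 ft³ = 1350 ft³; used 1166 ft³; unused 184 ft³.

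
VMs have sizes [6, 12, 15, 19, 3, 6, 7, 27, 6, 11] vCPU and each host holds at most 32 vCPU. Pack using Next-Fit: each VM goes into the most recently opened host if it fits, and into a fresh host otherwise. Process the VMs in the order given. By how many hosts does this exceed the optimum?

Next-Fit: [6,12] [15] [19,3,6] [7] [27] [6,11] → 6 hosts.
Total size 112 vCPU; any packing needs at least ⌈112/32⌉ = 4 hosts.
An optimal packing achieves that bound: [27,3] [19,12] [15,11,6] [7,6,6] → 4 hosts.
Excess: 6 − 4 = 2.

2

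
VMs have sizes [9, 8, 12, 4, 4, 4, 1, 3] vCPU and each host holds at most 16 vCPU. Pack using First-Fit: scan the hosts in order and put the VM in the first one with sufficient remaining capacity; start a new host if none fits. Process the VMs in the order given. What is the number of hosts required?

host 1: place 9 vCPU, 7 vCPU left
host 2: place 8 vCPU, 8 vCPU left
host 3: place 12 vCPU, 4 vCPU left
host 1: place 4 vCPU, 3 vCPU left
host 2: place 4 vCPU, 4 vCPU left
host 2: place 4 vCPU, 0 vCPU left
host 1: place 1 vCPU, 2 vCPU left
host 3: place 3 vCPU, 1 vCPU left

3 hosts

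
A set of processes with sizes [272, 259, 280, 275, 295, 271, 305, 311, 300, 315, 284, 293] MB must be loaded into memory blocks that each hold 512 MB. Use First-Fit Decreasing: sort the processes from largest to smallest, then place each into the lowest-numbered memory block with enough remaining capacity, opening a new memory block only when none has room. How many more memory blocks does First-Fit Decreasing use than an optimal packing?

0

First-Fit Decreasing: [315] [311] [305] [300] [295] [293] [284] [280] [275] [272] [271] [259] → 12 memory blocks.
12 processes exceed 256 MB (half the capacity), and no two of those can share a memory block, so at least 12 memory blocks are needed.
So 12 is already optimal.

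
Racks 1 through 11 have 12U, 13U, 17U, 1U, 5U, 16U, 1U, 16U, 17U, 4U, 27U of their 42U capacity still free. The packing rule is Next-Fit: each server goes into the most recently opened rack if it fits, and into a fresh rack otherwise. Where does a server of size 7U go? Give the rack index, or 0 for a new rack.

Next-Fit only looks at rack 11, which has 27U free.
7U fits there.

11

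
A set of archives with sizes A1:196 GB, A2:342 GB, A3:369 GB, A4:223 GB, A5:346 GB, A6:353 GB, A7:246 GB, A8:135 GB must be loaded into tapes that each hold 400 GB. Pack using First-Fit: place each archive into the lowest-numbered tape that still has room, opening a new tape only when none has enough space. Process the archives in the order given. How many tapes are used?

7 tapes

Put A1 (196 GB) in tape 1; 204 GB remain.
Put A2 (342 GB) in tape 2; 58 GB remain.
Put A3 (369 GB) in tape 3; 31 GB remain.
Put A4 (223 GB) in tape 4; 177 GB remain.
Put A5 (346 GB) in tape 5; 54 GB remain.
Put A6 (353 GB) in tape 6; 47 GB remain.
Put A7 (246 GB) in tape 7; 154 GB remain.
Put A8 (135 GB) in tape 1; 69 GB remain.
Final tapes: [196,135] [342] [369] [223] [346] [353] [246].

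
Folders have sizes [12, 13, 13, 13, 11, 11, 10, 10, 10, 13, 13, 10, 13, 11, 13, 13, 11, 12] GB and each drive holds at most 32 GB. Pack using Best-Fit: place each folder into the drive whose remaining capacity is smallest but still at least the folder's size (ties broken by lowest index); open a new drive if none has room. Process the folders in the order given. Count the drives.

8

12 GB → drive 1 (remaining 20 GB)
13 GB → drive 1 (remaining 7 GB)
13 GB → drive 2 (remaining 19 GB)
13 GB → drive 2 (remaining 6 GB)
11 GB → drive 3 (remaining 21 GB)
11 GB → drive 3 (remaining 10 GB)
10 GB → drive 3 (remaining 0 GB)
10 GB → drive 4 (remaining 22 GB)
10 GB → drive 4 (remaining 12 GB)
13 GB → drive 5 (remaining 19 GB)
13 GB → drive 5 (remaining 6 GB)
10 GB → drive 4 (remaining 2 GB)
13 GB → drive 6 (remaining 19 GB)
11 GB → drive 6 (remaining 8 GB)
13 GB → drive 7 (remaining 19 GB)
13 GB → drive 7 (remaining 6 GB)
11 GB → drive 8 (remaining 21 GB)
12 GB → drive 8 (remaining 9 GB)
Final drives: [12,13] [13,13] [11,11,10] [10,10,10] [13,13] [13,11] [13,13] [11,12].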